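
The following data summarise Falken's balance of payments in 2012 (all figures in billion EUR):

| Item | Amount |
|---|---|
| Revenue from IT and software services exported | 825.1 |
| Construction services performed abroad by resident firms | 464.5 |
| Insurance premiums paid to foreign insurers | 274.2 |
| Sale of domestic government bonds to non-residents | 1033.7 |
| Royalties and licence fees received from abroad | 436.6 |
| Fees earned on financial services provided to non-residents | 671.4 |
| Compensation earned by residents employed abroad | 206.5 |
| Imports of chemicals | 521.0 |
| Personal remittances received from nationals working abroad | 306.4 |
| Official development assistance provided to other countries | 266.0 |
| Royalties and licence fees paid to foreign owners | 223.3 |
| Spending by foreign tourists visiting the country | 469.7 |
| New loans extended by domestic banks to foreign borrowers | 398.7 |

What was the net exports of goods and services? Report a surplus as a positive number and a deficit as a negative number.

1848.8

Goods: -521.0
Services: 469.7 - 223.3 + 825.1 + 671.4 + 436.6 - 274.2 + 464.5 = 2369.8
Trade balance = -521.0 + 2369.8 = 1848.8
(Excluded from the trade balance — financial account: sale of domestic government bonds to non-residents 1033.7, new loans extended by domestic banks to foreign borrowers 398.7; primary income: compensation earned by residents employed abroad 206.5; secondary income: personal remittances received from nationals working abroad 306.4, official development assistance provided to other countries 266.0.)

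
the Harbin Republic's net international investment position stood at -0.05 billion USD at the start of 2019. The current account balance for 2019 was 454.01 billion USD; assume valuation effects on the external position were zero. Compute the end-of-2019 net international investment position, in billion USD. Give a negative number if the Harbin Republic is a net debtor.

With no valuation effects, change in NIIP = current account = 454.01
End-of-year NIIP = -0.05 + 454.01 = 453.96

453.96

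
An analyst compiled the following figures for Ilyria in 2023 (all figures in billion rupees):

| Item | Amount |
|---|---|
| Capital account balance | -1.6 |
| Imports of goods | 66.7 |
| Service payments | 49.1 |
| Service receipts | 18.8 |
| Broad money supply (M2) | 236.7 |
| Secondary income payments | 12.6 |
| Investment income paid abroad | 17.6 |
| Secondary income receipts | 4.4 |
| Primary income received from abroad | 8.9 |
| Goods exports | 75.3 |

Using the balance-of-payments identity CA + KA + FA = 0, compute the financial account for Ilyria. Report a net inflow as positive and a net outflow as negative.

Goods balance = 75.3 - 66.7 = 8.6
Services balance = 18.8 - 49.1 = -30.3
Trade balance (goods + services) = 8.6 + (-30.3) = -21.7
Net primary income = 8.9 - 17.6 = -8.7
Net secondary income = 4.4 - 12.6 = -8.2
Current account = -21.7 + (-8.7) + (-8.2) = -38.6
Financial account = -(-38.6 + (-1.6)) = 40.2

40.2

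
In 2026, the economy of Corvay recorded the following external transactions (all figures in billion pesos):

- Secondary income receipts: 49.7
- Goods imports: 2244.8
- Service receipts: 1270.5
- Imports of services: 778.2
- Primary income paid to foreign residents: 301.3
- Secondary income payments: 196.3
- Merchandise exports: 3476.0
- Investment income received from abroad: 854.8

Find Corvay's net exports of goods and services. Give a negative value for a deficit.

1723.5

Goods balance = 3476.0 - 2244.8 = 1231.2
Services balance = 1270.5 - 778.2 = 492.3
Trade balance (goods + services) = 1231.2 + 492.3 = 1723.5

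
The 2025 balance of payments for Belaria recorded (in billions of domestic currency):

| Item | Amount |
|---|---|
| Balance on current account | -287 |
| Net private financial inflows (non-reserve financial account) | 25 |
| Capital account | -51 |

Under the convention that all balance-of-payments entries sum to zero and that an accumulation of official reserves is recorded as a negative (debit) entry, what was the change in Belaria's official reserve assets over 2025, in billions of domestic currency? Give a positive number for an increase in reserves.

Official reserve transactions balance = -((-287) + (-51) + 25) = 313
An accumulation of reserves is recorded as a debit (negative entry), so the change in the stock of reserves is the negative of that balance.
Change in official reserves = -(313) = -313

-313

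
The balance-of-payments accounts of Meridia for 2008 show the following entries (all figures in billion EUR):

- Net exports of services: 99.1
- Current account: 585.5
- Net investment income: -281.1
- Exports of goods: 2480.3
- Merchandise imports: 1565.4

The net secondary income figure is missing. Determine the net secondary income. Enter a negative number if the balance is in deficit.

-147.4

Current account = goods balance + services balance + net primary income + net secondary income
Sum of the known components = 732.9
Net secondary income = CA - (known components) = 585.5 - 732.9 = -147.4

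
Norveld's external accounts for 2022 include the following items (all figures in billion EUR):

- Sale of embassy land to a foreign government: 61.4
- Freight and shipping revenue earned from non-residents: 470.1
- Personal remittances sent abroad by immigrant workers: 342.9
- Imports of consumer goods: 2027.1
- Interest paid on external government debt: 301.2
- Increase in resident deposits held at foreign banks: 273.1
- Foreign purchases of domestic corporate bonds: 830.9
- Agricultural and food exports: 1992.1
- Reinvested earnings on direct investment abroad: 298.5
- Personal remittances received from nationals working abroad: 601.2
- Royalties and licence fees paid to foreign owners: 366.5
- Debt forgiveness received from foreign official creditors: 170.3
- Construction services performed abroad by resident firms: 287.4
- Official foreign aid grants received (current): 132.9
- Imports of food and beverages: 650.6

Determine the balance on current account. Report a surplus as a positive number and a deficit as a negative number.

Goods: -2027.1 - 650.6 + 1992.1 = -685.6
Services: 470.1 + 287.4 - 366.5 = 391.0
Primary income: -301.2 + 298.5 = -2.7
Secondary income: 601.2 - 342.9 + 132.9 = 391.2
Current account = (-685.6) + 391.0 + (-2.7) + 391.2 = 93.9
(Excluded from the current account — capital account: sale of embassy land to a foreign government 61.4, debt forgiveness received from foreign official creditors 170.3; financial account: increase in resident deposits held at foreign banks 273.1, foreign purchases of domestic corporate bonds 830.9.)

93.9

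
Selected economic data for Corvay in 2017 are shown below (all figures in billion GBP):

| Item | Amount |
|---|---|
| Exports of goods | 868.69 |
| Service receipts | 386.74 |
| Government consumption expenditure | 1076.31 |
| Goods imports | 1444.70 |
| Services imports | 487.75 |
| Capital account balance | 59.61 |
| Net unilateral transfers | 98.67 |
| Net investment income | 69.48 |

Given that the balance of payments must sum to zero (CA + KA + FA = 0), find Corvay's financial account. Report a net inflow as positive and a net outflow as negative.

Goods balance = 868.69 - 1444.70 = -576.01
Services balance = 386.74 - 487.75 = -101.01
Trade balance (goods + services) = -576.01 + (-101.01) = -677.02
Net primary income = 69.48
Net secondary income = 98.67
Current account = -677.02 + 69.48 + 98.67 = -508.87
Financial account = -(-508.87 + 59.61) = 449.26

449.26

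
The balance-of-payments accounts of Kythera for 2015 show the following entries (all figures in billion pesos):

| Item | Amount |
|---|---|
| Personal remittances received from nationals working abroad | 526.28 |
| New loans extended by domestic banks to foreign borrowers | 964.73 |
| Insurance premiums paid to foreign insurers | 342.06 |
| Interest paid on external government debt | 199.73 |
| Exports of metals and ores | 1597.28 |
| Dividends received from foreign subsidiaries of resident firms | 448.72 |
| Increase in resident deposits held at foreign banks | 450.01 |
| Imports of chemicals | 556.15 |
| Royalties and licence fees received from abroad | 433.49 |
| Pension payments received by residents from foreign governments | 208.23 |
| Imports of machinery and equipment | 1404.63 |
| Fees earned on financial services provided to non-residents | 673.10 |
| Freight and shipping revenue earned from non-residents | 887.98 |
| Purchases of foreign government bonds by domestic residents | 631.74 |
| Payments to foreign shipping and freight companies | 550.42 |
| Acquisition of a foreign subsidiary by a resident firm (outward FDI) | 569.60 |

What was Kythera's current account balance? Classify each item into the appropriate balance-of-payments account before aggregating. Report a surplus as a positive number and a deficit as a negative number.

1722.09

Goods: -1404.63 - 556.15 + 1597.28 = -363.50
Services: 887.98 - 342.06 + 433.49 - 550.42 + 673.10 = 1102.09
Primary income: 448.72 - 199.73 = 248.99
Secondary income: 208.23 + 526.28 = 734.51
Current account = (-363.50) + 1102.09 + 248.99 + 734.51 = 1722.09
(Excluded from the current account — financial account: new loans extended by domestic banks to foreign borrowers 964.73, increase in resident deposits held at foreign banks 450.01, purchases of foreign government bonds by domestic residents 631.74, acquisition of a foreign subsidiary by a resident firm (outward FDI) 569.60.)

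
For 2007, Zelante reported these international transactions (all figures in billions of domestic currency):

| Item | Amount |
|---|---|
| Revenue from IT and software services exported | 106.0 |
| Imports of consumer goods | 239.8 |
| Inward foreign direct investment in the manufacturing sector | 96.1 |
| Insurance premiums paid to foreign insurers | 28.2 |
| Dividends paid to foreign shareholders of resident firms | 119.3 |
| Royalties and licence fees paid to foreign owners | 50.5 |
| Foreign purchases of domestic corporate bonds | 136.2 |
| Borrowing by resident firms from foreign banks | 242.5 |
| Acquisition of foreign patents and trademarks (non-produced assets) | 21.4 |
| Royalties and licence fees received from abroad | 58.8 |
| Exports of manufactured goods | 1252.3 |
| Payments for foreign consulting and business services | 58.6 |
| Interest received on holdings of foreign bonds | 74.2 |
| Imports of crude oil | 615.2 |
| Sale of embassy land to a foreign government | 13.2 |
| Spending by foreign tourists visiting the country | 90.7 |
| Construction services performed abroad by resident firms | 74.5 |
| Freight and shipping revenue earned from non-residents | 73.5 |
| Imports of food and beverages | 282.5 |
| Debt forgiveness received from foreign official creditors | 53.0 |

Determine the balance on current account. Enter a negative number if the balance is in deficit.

Goods: -615.2 - 239.8 - 282.5 + 1252.3 = 114.8
Services: 58.8 + 90.7 - 58.6 - 50.5 + 73.5 + 74.5 + 106.0 - 28.2 = 266.2
Primary income: 74.2 - 119.3 = -45.1
Current account = 114.8 + 266.2 + (-45.1) = 335.9
(Excluded from the current account — financial account: inward foreign direct investment in the manufacturing sector 96.1, foreign purchases of domestic corporate bonds 136.2, borrowing by resident firms from foreign banks 242.5; capital account: acquisition of foreign patents and trademarks (non-produced assets) 21.4, sale of embassy land to a foreign government 13.2, debt forgiveness received from foreign official creditors 53.0.)

335.9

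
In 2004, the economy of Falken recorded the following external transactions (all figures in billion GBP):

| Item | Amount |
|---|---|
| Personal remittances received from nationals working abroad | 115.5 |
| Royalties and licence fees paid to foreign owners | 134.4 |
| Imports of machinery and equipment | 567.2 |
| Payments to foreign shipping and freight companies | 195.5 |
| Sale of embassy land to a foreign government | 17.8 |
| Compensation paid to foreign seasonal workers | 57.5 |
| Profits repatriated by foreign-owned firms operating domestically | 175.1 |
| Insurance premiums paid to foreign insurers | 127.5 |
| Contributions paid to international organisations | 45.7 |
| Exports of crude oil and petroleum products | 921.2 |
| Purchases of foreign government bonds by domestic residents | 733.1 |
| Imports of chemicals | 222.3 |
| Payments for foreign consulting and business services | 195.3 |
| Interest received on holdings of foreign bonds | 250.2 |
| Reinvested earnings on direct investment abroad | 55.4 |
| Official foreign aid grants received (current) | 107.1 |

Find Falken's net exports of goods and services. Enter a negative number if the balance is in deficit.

Goods: -567.2 - 222.3 + 921.2 = 131.7
Services: -127.5 - 134.4 - 195.3 - 195.5 = -652.7
Trade balance = 131.7 + (-652.7) = -521.0
(Excluded from the trade balance — secondary income: personal remittances received from nationals working abroad 115.5, contributions paid to international organisations 45.7, official foreign aid grants received (current) 107.1; capital account: sale of embassy land to a foreign government 17.8; primary income: compensation paid to foreign seasonal workers 57.5, profits repatriated by foreign-owned firms operating domestically 175.1, interest received on holdings of foreign bonds 250.2, reinvested earnings on direct investment abroad 55.4; financial account: purchases of foreign government bonds by domestic residents 733.1.)

-521.0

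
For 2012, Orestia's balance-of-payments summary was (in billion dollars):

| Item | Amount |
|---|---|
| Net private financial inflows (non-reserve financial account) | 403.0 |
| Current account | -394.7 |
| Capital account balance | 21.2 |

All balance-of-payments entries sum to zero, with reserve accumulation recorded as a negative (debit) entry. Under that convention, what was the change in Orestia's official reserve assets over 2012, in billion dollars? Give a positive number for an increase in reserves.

29.5

Official reserve transactions balance = -((-394.7) + 21.2 + 403.0) = -29.5
An accumulation of reserves is recorded as a debit (negative entry), so the change in the stock of reserves is the negative of that balance.
Change in official reserves = -(-29.5) = 29.5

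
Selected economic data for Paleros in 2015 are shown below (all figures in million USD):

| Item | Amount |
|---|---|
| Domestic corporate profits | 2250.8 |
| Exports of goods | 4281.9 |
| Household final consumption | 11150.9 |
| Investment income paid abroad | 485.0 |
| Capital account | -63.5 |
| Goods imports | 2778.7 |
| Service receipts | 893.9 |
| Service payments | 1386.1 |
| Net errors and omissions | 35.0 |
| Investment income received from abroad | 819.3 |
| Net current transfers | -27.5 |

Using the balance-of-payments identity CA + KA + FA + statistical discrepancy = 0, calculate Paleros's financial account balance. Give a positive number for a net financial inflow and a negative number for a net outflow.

-1289.3

Goods balance = 4281.9 - 2778.7 = 1503.2
Services balance = 893.9 - 1386.1 = -492.2
Trade balance (goods + services) = 1503.2 + (-492.2) = 1011.0
Net primary income = 819.3 - 485.0 = 334.3
Net secondary income = -27.5
Current account = 1011.0 + 334.3 + (-27.5) = 1317.8
Financial account = -(1317.8 + (-63.5) + 35.0) = -1289.3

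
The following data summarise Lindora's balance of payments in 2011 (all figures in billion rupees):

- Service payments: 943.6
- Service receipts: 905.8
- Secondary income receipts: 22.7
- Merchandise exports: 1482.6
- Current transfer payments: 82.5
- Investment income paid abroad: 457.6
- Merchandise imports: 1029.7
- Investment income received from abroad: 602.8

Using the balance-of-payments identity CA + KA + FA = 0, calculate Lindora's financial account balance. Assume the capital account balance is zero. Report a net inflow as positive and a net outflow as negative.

-500.5

Goods balance = 1482.6 - 1029.7 = 452.9
Services balance = 905.8 - 943.6 = -37.8
Trade balance (goods + services) = 452.9 + (-37.8) = 415.1
Net primary income = 602.8 - 457.6 = 145.2
Net secondary income = 22.7 - 82.5 = -59.8
Current account = 415.1 + 145.2 + (-59.8) = 500.5
Financial account = -(500.5) = -500.5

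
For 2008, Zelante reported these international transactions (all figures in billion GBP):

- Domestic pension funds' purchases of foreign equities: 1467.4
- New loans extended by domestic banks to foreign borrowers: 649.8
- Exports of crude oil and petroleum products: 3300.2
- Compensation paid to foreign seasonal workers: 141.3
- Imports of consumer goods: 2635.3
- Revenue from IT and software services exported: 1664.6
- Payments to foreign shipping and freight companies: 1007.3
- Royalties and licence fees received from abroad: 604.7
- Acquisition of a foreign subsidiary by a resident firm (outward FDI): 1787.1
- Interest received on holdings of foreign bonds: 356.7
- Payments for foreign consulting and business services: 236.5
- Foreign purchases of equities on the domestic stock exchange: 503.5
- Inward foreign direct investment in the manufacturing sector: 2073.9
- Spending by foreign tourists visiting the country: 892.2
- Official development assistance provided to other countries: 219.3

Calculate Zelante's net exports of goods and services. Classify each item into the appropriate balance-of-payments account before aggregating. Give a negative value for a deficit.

2582.6

Goods: -2635.3 + 3300.2 = 664.9
Services: 604.7 + 1664.6 - 1007.3 - 236.5 + 892.2 = 1917.7
Trade balance = 664.9 + 1917.7 = 2582.6
(Excluded from the trade balance — financial account: domestic pension funds' purchases of foreign equities 1467.4, new loans extended by domestic banks to foreign borrowers 649.8, acquisition of a foreign subsidiary by a resident firm (outward FDI) 1787.1, foreign purchases of equities on the domestic stock exchange 503.5, inward foreign direct investment in the manufacturing sector 2073.9; primary income: compensation paid to foreign seasonal workers 141.3, interest received on holdings of foreign bonds 356.7; secondary income: official development assistance provided to other countries 219.3.)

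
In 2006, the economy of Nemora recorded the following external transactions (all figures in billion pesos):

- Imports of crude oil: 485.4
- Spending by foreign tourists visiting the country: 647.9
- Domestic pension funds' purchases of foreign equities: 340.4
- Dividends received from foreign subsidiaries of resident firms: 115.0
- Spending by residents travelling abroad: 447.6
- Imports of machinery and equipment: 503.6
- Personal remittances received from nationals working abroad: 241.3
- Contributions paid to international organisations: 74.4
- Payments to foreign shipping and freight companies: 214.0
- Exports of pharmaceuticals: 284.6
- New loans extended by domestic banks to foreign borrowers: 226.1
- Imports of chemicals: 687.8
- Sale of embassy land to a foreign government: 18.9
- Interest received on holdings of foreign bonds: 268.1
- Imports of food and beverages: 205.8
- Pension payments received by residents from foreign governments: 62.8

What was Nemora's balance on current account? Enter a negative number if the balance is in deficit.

-998.9

Goods: 284.6 - 205.8 - 503.6 - 687.8 - 485.4 = -1598.0
Services: -447.6 + 647.9 - 214.0 = -13.7
Primary income: 268.1 + 115.0 = 383.1
Secondary income: -74.4 + 62.8 + 241.3 = 229.7
Current account = (-1598.0) + (-13.7) + 383.1 + 229.7 = -998.9
(Excluded from the current account — financial account: domestic pension funds' purchases of foreign equities 340.4, new loans extended by domestic banks to foreign borrowers 226.1; capital account: sale of embassy land to a foreign government 18.9.)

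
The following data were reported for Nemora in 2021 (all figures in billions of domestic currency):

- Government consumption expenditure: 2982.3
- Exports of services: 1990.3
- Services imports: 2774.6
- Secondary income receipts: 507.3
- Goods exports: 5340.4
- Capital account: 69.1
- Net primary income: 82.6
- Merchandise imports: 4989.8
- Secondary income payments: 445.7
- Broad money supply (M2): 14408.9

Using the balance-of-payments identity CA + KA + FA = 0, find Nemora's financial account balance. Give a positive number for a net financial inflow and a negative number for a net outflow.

Goods balance = 5340.4 - 4989.8 = 350.6
Services balance = 1990.3 - 2774.6 = -784.3
Trade balance (goods + services) = 350.6 + (-784.3) = -433.7
Net primary income = 82.6
Net secondary income = 507.3 - 445.7 = 61.6
Current account = -433.7 + 82.6 + 61.6 = -289.5
Financial account = -(-289.5 + 69.1) = 220.4

220.4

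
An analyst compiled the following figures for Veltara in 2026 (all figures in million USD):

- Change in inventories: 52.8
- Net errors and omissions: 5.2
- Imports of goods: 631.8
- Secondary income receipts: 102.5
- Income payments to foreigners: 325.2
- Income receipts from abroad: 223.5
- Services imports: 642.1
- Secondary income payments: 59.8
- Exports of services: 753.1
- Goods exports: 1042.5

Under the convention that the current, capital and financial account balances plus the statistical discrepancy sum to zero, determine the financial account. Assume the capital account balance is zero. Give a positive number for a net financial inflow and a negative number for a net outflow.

-467.9

Goods balance = 1042.5 - 631.8 = 410.7
Services balance = 753.1 - 642.1 = 111.0
Trade balance (goods + services) = 410.7 + 111.0 = 521.7
Net primary income = 223.5 - 325.2 = -101.7
Net secondary income = 102.5 - 59.8 = 42.7
Current account = 521.7 + (-101.7) + 42.7 = 462.7
Financial account = -(462.7 + 5.2) = -467.9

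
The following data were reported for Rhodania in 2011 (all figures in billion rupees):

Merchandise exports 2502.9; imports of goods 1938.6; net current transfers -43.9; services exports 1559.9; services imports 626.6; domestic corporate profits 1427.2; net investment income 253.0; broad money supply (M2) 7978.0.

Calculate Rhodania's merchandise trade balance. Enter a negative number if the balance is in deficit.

564.3

Goods balance = 2502.9 - 1938.6 = 564.3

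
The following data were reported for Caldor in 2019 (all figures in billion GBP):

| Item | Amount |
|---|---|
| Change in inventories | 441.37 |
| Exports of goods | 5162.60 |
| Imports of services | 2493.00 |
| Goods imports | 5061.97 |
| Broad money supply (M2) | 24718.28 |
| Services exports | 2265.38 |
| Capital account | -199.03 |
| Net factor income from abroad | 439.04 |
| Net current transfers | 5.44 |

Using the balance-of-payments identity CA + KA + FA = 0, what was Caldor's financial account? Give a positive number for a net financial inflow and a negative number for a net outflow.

-118.46

Goods balance = 5162.60 - 5061.97 = 100.63
Services balance = 2265.38 - 2493.00 = -227.62
Trade balance (goods + services) = 100.63 + (-227.62) = -126.99
Net primary income = 439.04
Net secondary income = 5.44
Current account = -126.99 + 439.04 + 5.44 = 317.49
Financial account = -(317.49 + (-199.03)) = -118.46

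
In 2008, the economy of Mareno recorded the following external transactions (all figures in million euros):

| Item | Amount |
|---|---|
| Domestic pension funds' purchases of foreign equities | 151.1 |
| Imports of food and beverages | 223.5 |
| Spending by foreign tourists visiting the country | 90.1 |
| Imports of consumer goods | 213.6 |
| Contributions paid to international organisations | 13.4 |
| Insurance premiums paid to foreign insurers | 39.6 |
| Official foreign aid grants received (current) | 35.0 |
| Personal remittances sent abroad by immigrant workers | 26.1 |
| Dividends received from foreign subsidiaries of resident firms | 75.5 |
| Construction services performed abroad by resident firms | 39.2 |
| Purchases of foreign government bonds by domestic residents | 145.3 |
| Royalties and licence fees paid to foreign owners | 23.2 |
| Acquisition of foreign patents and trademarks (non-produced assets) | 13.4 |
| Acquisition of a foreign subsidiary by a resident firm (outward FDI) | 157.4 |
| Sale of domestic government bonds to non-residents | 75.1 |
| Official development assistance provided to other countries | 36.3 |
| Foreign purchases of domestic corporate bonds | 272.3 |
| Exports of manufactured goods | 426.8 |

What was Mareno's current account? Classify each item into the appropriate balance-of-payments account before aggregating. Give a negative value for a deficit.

90.9

Goods: 426.8 - 223.5 - 213.6 = -10.3
Services: -39.6 - 23.2 + 90.1 + 39.2 = 66.5
Primary income: 75.5
Secondary income: 35.0 - 26.1 - 13.4 - 36.3 = -40.8
Current account = (-10.3) + 66.5 + 75.5 + (-40.8) = 90.9
(Excluded from the current account — financial account: domestic pension funds' purchases of foreign equities 151.1, purchases of foreign government bonds by domestic residents 145.3, acquisition of a foreign subsidiary by a resident firm (outward FDI) 157.4, sale of domestic government bonds to non-residents 75.1, foreign purchases of domestic corporate bonds 272.3; capital account: acquisition of foreign patents and trademarks (non-produced assets) 13.4.)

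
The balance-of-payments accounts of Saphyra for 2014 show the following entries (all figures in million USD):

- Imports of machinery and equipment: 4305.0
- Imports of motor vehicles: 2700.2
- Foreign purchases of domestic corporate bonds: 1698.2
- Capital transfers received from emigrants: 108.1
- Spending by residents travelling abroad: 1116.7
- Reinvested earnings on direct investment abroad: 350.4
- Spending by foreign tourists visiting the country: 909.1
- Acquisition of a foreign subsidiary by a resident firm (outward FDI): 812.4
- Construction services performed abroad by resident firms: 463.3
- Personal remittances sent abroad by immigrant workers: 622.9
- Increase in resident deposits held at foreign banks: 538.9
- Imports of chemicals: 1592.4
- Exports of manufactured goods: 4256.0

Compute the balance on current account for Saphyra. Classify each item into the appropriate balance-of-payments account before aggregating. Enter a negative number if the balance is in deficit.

-4358.4

Goods: 4256.0 - 4305.0 - 2700.2 - 1592.4 = -4341.6
Services: -1116.7 + 463.3 + 909.1 = 255.7
Primary income: 350.4
Secondary income: -622.9
Current account = (-4341.6) + 255.7 + 350.4 + (-622.9) = -4358.4
(Excluded from the current account — financial account: foreign purchases of domestic corporate bonds 1698.2, acquisition of a foreign subsidiary by a resident firm (outward FDI) 812.4, increase in resident deposits held at foreign banks 538.9; capital account: capital transfers received from emigrants 108.1.)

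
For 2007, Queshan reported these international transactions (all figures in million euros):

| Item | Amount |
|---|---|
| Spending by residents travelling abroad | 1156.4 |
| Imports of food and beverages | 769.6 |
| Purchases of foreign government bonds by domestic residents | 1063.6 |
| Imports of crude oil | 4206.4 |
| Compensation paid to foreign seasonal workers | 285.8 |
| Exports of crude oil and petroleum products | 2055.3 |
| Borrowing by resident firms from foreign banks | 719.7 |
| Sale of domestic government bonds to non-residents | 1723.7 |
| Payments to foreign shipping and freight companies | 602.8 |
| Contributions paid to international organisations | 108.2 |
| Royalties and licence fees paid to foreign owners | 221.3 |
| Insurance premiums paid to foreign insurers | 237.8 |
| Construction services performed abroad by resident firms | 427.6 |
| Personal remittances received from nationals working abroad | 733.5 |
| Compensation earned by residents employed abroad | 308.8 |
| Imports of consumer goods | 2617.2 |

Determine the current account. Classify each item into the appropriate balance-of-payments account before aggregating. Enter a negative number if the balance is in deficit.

Goods: 2055.3 - 4206.4 - 2617.2 - 769.6 = -5537.9
Services: 427.6 - 237.8 - 1156.4 - 602.8 - 221.3 = -1790.7
Primary income: 308.8 - 285.8 = 23.0
Secondary income: -108.2 + 733.5 = 625.3
Current account = (-5537.9) + (-1790.7) + 23.0 + 625.3 = -6680.3
(Excluded from the current account — financial account: purchases of foreign government bonds by domestic residents 1063.6, borrowing by resident firms from foreign banks 719.7, sale of domestic government bonds to non-residents 1723.7.)

-6680.3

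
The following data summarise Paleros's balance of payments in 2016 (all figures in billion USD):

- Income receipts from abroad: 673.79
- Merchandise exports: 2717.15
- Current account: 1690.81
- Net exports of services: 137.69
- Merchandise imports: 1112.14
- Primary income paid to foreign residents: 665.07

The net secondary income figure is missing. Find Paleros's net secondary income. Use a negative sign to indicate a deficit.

Current account = goods balance + services balance + net primary income + net secondary income
Sum of the known components = 1751.42
Net secondary income = CA - (known components) = 1690.81 - 1751.42 = -60.61

-60.61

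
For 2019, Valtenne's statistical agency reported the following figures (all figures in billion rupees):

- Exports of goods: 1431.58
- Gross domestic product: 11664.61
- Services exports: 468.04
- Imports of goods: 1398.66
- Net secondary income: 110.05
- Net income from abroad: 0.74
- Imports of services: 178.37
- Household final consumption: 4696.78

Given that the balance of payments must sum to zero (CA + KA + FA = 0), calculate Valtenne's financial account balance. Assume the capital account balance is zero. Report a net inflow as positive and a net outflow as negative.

-433.38

Goods balance = 1431.58 - 1398.66 = 32.92
Services balance = 468.04 - 178.37 = 289.67
Trade balance (goods + services) = 32.92 + 289.67 = 322.59
Net primary income = 0.74
Net secondary income = 110.05
Current account = 322.59 + 0.74 + 110.05 = 433.38
Financial account = -(433.38) = -433.38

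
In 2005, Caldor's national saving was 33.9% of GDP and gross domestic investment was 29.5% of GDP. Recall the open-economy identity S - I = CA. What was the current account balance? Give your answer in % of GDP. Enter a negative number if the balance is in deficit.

4.4

CA = S - I = 33.9 - 29.5 = 4.4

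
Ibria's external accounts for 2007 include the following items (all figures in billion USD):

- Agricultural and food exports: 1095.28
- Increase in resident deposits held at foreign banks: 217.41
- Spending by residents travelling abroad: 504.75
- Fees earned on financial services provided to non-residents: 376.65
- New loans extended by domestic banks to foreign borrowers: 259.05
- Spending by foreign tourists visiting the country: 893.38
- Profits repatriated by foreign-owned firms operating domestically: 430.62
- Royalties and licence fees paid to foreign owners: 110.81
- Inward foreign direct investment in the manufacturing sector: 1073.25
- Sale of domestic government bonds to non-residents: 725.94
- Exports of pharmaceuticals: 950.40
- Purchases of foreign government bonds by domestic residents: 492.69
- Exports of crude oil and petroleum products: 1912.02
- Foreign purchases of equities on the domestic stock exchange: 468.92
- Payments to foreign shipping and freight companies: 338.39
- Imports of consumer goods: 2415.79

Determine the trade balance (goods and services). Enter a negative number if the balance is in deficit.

Goods: -2415.79 + 1912.02 + 1095.28 + 950.40 = 1541.91
Services: -110.81 + 376.65 - 504.75 + 893.38 - 338.39 = 316.08
Trade balance = 1541.91 + 316.08 = 1857.99
(Excluded from the trade balance — financial account: increase in resident deposits held at foreign banks 217.41, new loans extended by domestic banks to foreign borrowers 259.05, inward foreign direct investment in the manufacturing sector 1073.25, sale of domestic government bonds to non-residents 725.94, purchases of foreign government bonds by domestic residents 492.69, foreign purchases of equities on the domestic stock exchange 468.92; primary income: profits repatriated by foreign-owned firms operating domestically 430.62.)

1857.99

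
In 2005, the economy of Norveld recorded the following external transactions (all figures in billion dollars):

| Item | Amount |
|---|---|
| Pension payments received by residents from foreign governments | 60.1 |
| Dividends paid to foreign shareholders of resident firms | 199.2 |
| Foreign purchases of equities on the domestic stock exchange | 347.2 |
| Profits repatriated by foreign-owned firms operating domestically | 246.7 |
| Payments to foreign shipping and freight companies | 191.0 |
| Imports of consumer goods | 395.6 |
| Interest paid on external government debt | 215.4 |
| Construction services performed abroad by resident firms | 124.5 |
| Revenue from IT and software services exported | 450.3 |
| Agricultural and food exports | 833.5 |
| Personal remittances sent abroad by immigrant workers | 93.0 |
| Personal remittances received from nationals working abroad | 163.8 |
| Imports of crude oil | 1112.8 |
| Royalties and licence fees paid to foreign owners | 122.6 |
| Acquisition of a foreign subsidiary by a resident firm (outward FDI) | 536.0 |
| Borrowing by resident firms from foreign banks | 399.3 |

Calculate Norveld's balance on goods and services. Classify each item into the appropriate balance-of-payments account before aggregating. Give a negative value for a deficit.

-413.7

Goods: 833.5 - 1112.8 - 395.6 = -674.9
Services: -122.6 + 124.5 + 450.3 - 191.0 = 261.2
Trade balance = -674.9 + 261.2 = -413.7
(Excluded from the trade balance — secondary income: pension payments received by residents from foreign governments 60.1, personal remittances sent abroad by immigrant workers 93.0, personal remittances received from nationals working abroad 163.8; primary income: dividends paid to foreign shareholders of resident firms 199.2, profits repatriated by foreign-owned firms operating domestically 246.7, interest paid on external government debt 215.4; financial account: foreign purchases of equities on the domestic stock exchange 347.2, acquisition of a foreign subsidiary by a resident firm (outward FDI) 536.0, borrowing by resident firms from foreign banks 399.3.)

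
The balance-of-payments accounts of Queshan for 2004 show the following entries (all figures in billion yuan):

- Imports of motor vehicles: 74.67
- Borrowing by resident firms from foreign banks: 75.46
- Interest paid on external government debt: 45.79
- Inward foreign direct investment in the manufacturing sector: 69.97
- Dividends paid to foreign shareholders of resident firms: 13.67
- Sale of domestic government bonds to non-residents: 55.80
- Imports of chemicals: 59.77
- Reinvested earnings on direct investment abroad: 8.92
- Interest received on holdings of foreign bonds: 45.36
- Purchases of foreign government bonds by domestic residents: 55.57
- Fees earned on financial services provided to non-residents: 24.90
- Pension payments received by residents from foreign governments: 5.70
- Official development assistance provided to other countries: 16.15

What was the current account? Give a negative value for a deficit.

Goods: -59.77 - 74.67 = -134.44
Services: 24.90
Primary income: 45.36 - 13.67 + 8.92 - 45.79 = -5.18
Secondary income: 5.70 - 16.15 = -10.45
Current account = (-134.44) + 24.90 + (-5.18) + (-10.45) = -125.17
(Excluded from the current account — financial account: borrowing by resident firms from foreign banks 75.46, inward foreign direct investment in the manufacturing sector 69.97, sale of domestic government bonds to non-residents 55.80, purchases of foreign government bonds by domestic residents 55.57.)

-125.17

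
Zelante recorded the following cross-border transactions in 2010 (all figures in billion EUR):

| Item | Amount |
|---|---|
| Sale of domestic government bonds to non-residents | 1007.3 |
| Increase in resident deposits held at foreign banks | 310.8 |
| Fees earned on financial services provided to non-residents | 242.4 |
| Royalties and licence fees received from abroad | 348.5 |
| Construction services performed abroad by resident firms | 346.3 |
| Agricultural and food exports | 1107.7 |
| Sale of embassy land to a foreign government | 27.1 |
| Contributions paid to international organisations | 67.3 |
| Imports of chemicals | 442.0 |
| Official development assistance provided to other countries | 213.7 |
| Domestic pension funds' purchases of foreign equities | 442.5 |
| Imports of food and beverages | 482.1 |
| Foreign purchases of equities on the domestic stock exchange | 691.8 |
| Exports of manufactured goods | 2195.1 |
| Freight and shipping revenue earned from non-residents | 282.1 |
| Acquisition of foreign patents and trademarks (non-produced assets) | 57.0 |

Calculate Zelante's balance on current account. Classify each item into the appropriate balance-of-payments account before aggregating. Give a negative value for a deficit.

3317.0

Goods: -442.0 + 1107.7 + 2195.1 - 482.1 = 2378.7
Services: 282.1 + 242.4 + 346.3 + 348.5 = 1219.3
Secondary income: -67.3 - 213.7 = -281.0
Current account = 2378.7 + 1219.3 + (-281.0) = 3317.0
(Excluded from the current account — financial account: sale of domestic government bonds to non-residents 1007.3, increase in resident deposits held at foreign banks 310.8, domestic pension funds' purchases of foreign equities 442.5, foreign purchases of equities on the domestic stock exchange 691.8; capital account: sale of embassy land to a foreign government 27.1, acquisition of foreign patents and trademarks (non-produced assets) 57.0.)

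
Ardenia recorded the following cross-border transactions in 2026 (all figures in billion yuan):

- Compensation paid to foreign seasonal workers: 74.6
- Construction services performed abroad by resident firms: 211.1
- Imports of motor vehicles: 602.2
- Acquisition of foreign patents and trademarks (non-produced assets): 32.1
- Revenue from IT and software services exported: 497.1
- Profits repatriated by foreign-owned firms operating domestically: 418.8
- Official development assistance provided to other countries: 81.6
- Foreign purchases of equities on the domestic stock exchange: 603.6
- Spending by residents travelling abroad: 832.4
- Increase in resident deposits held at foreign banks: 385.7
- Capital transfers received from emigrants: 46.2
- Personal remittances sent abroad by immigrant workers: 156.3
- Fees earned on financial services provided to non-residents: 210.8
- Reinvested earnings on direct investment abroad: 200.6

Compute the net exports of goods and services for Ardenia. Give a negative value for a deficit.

-515.6

Goods: -602.2
Services: -832.4 + 497.1 + 211.1 + 210.8 = 86.6
Trade balance = -602.2 + 86.6 = -515.6
(Excluded from the trade balance — primary income: compensation paid to foreign seasonal workers 74.6, profits repatriated by foreign-owned firms operating domestically 418.8, reinvested earnings on direct investment abroad 200.6; capital account: acquisition of foreign patents and trademarks (non-produced assets) 32.1, capital transfers received from emigrants 46.2; secondary income: official development assistance provided to other countries 81.6, personal remittances sent abroad by immigrant workers 156.3; financial account: foreign purchases of equities on the domestic stock exchange 603.6, increase in resident deposits held at foreign banks 385.7.)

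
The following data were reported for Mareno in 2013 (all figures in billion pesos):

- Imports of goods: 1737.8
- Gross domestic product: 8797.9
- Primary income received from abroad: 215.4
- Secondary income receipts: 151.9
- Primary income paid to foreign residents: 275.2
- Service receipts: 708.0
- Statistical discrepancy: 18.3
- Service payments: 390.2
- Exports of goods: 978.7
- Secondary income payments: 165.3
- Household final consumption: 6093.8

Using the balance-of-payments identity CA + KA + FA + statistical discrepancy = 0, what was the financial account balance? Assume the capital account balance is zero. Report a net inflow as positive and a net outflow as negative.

Goods balance = 978.7 - 1737.8 = -759.1
Services balance = 708.0 - 390.2 = 317.8
Trade balance (goods + services) = -759.1 + 317.8 = -441.3
Net primary income = 215.4 - 275.2 = -59.8
Net secondary income = 151.9 - 165.3 = -13.4
Current account = -441.3 + (-59.8) + (-13.4) = -514.5
Financial account = -(-514.5 + 18.3) = 496.2

496.2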